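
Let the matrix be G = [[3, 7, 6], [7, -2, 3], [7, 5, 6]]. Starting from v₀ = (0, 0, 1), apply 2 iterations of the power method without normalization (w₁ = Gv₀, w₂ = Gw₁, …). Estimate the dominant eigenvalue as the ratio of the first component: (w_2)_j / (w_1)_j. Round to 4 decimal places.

12.5000

w1 = Gv₀ = (6, 3, 6)
w2 = Gw1 = (75, 54, 93)
Ratio at component: 75 / 6 = 12.5000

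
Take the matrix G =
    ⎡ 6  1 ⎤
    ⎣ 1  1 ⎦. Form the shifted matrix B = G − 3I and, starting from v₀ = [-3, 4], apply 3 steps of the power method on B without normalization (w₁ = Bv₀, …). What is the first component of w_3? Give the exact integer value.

B = G − 3I has rows (3, 1); (1, -2)
w1 = Bv₀ = (-5, -11)
w2 = Bw1 = (-26, 17)
w3 = Bw2 = (-61, -60)
Requested component of w3: -61

-61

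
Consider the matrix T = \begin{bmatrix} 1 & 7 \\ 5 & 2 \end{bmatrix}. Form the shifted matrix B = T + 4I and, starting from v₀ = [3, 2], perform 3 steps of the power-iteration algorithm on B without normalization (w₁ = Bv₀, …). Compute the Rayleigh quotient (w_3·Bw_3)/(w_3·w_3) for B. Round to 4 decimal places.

11.4372

B = T + 4I has rows (5, 7); (5, 6)
w1 = Bv₀ = (5·3 + 7·2; 5·3 + 6·2) = (29, 27)
w2 = Bw1 = (5·29 + 7·27; 5·29 + 6·27) = (334, 307)
w3 = Bw2 = (3819, 3512)
Bw3 = (43679, 40167)
w3·Bw3 = 307876605; w3·w3 = 26918905; μ ≈ 307876605/26918905 = 11.4372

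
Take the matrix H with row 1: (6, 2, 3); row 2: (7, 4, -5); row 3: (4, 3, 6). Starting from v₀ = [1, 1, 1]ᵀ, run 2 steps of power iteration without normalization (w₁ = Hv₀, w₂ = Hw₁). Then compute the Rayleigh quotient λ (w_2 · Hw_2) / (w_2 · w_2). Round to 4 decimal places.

w1 = Hv₀ = (6·1 + 2·1 + 3·1; 7·1 + 4·1 + (-5)·1; 4·1 + 3·1 + 6·1) = (11, 6, 13)
w2 = Hw1 = (6·11 + 2·6 + 3·13; 7·11 + 4·6 + (-5)·13; 4·11 + 3·6 + 6·13) = (117, 36, 140)
Hw2 = (1194, 263, 1416)
w2·Hw2 = 117·1194 + 36·263 + 140·1416 = 347406; w2·w2 = 117·117 + 36·36 + 140·140 = 34585
λ ≈ 347406/34585 = 10.0450

λ ≈ 10.0450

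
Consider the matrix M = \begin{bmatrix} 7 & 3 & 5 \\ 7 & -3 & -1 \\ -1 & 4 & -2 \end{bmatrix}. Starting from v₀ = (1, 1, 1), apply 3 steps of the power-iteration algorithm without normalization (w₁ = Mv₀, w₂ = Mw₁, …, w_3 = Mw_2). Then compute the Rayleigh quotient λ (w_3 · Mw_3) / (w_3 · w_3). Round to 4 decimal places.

w1 = Mv₀ = (15, 3, 1)
w2 = Mw1 = (119, 95, -5)
w3 = Mw2 = (1093, 553, 271)
Mw3 = (10665, 5721, 577)
w3·Mw3 = 1093·10665 + 553·5721 + 271·577 = 14976925; w3·w3 = 1093·1093 + 553·553 + 271·271 = 1573899
λ ≈ 14976925/1573899 = 9.5158

9.5158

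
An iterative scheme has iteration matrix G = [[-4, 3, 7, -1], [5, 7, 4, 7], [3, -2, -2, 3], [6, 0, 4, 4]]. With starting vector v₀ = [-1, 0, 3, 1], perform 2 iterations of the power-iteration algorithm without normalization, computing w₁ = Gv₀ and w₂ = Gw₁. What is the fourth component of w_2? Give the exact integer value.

160

w1 = Gv₀ = ((-4)·(-1) + 3·0 + 7·3 + (-1)·1; 5·(-1) + 7·0 + 4·3 + 7·1; 3·(-1) + (-2)·0 + (-2)·3 + 3·1; 6·(-1) + 0·0 + 4·3 + 4·1) = (24, 14, -6, 10)
w2 = Gw1 = ((-4)·24 + 3·14 + 7·(-6) + (-1)·10; 5·24 + 7·14 + 4·(-6) + 7·10; 3·24 + (-2)·14 + (-2)·(-6) + 3·10; 6·24 + 0·14 + 4·(-6) + 4·10) = (-106, 264, 86, 160)
The requested component of w2 is 160.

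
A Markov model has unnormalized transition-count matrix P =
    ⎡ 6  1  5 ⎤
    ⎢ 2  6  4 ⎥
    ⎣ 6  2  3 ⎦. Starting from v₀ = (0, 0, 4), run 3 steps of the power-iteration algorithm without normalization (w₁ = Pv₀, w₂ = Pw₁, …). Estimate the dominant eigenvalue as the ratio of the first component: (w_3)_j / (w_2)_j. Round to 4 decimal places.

λ ≈ 11.7347

w1 = Pv₀ = (6·0 + 1·0 + 5·4; 2·0 + 6·0 + 4·4; 6·0 + 2·0 + 3·4) = (20, 16, 12)
w2 = Pw1 = (6·20 + 1·16 + 5·12; 2·20 + 6·16 + 4·12; 6·20 + 2·16 + 3·12) = (196, 184, 188)
w3 = Pw2 = (2300, 2248, 2108)
Ratio at component: 2300 / 196 = 11.7347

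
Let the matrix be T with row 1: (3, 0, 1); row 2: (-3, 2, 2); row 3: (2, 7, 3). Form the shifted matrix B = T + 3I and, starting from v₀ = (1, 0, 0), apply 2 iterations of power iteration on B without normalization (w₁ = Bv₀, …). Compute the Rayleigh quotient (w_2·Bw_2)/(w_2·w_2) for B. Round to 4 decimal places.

6.8823

B = T + 3I has rows (6, 0, 1); (-3, 5, 2); (2, 7, 6)
w1 = Bv₀ = (6, -3, 2)
w2 = Bw1 = (38, -29, 3)
Bw2 = (231, -253, -109)
w2·Bw2 = 15788; w2·w2 = 2294; μ ≈ 15788/2294 = 6.8823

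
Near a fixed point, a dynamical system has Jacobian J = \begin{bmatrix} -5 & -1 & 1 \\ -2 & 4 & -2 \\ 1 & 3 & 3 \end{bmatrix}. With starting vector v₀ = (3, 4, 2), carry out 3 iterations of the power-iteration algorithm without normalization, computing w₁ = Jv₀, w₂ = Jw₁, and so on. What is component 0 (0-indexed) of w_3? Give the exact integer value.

w1 = Jv₀ = ((-5)·3 + (-1)·4 + 1·2; (-2)·3 + 4·4 + (-2)·2; 1·3 + 3·4 + 3·2) = (-17, 6, 21)
w2 = Jw1 = ((-5)·(-17) + (-1)·6 + 1·21; (-2)·(-17) + 4·6 + (-2)·21; 1·(-17) + 3·6 + 3·21) = (100, 16, 64)
w3 = Jw2 = (-452, -264, 340)
The requested component of w3 is -452.

-452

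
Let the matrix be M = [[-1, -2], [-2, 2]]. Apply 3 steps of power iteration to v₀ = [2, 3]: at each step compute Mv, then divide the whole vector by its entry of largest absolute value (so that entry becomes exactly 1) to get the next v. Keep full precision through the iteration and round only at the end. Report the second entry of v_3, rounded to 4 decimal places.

-0.7273

Mv0 = (-8.00000, 2.00000); divide by -8.00000 → v1 = (1.00000, -0.25000)
Mv1 = (-0.50000, -2.50000); divide by -2.50000 → v2 = (0.20000, 1.00000)
Mv2 = (-2.20000, 1.60000); divide by -2.20000 → v3 = (1.00000, -0.72727)
Requested entry of v3: 32/-44 = -0.7273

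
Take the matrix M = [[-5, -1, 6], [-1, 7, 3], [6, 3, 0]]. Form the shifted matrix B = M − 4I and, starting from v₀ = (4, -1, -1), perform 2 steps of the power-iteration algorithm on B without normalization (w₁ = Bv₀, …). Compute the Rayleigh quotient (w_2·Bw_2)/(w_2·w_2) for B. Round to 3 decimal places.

B = M − 4I has rows (-9, -1, 6); (-1, 3, 3); (6, 3, -4)
w1 = Bv₀ = (-41, -10, 25)
w2 = Bw1 = (529, 86, -376)
Bw2 = (-7103, -1399, 4936)
w2·Bw2 = -5733737; w2·w2 = 428613; μ ≈ -5733737/428613 = -13.377

-13.377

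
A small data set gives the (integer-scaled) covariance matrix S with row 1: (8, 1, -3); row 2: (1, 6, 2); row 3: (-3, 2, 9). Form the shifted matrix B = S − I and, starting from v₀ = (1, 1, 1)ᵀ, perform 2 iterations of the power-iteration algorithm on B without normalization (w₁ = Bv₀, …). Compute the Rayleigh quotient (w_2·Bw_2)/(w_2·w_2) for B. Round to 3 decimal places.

B = S − I has rows (7, 1, -3); (1, 5, 2); (-3, 2, 8)
w1 = Bv₀ = (5, 8, 7)
w2 = Bw1 = (22, 59, 57)
Bw2 = (42, 431, 508)
w2·Bw2 = 55309; w2·w2 = 7214; μ ≈ 55309/7214 = 7.667

μ ≈ 7.667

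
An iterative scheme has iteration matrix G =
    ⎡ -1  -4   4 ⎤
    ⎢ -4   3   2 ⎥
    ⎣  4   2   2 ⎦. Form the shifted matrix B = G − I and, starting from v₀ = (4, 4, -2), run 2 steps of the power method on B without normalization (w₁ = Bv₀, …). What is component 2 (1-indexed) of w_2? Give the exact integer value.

148

B = G − I has rows (-2, -4, 4); (-4, 2, 2); (4, 2, 1)
w1 = Bv₀ = (-32, -12, 22)
w2 = Bw1 = (200, 148, -130)
Requested component of w2: 148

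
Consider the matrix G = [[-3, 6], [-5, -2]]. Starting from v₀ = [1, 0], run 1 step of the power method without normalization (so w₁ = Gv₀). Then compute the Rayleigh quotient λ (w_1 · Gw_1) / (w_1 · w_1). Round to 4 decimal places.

w1 = Gv₀ = ((-3)·1 + 6·0; (-5)·1 + (-2)·0) = (-3, -5)
Gw1 = (-21, 25)
w1·Gw1 = (-3)·(-21) + (-5)·25 = -62; w1·w1 = (-3)·(-3) + (-5)·(-5) = 34
λ ≈ -62/34 = -1.8235

λ ≈ -1.8235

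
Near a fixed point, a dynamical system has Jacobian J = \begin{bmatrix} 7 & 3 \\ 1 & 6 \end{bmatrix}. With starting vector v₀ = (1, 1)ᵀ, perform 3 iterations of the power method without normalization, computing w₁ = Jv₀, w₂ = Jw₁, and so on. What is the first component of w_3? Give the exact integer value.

793

w1 = Jv₀ = (7·1 + 3·1; 1·1 + 6·1) = (10, 7)
w2 = Jw1 = (7·10 + 3·7; 1·10 + 6·7) = (91, 52)
w3 = Jw2 = (793, 403)
The requested component of w3 is 793.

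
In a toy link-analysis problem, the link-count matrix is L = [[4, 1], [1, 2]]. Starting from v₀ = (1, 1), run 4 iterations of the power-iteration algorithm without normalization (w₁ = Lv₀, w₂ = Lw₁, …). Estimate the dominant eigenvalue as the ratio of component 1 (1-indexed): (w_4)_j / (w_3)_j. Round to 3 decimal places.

4.437

w1 = Lv₀ = (5, 3)
w2 = Lw1 = (23, 11)
w3 = Lw2 = (103, 45)
w4 = Lw3 = (457, 193)
Ratio at component: 457 / 103 = 4.437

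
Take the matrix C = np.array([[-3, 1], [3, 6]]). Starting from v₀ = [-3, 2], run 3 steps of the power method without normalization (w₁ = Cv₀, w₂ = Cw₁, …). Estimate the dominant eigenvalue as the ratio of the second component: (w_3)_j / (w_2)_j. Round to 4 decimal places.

w1 = Cv₀ = ((-3)·(-3) + 1·2; 3·(-3) + 6·2) = (11, 3)
w2 = Cw1 = ((-3)·11 + 1·3; 3·11 + 6·3) = (-30, 51)
w3 = Cw2 = (141, 216)
Ratio at component: 216 / 51 = 4.2353

λ ≈ 4.2353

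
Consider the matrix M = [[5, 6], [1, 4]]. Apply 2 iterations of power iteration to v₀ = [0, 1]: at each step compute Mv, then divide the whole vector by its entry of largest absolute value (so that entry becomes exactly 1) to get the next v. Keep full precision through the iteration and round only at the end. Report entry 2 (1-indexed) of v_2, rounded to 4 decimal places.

0.4074

Mv0 = (6.00000, 4.00000); divide by 6.00000 → v1 = (1.00000, 0.66667)
Mv1 = (9.00000, 3.66667); divide by 9.00000 → v2 = (1.00000, 0.40741)
Requested entry of v2: 22/54 = 0.4074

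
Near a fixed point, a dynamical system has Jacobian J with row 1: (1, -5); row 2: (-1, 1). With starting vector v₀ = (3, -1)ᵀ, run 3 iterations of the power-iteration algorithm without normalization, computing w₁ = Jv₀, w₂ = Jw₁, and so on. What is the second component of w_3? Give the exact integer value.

-40

w1 = Jv₀ = (8, -4)
w2 = Jw1 = (28, -12)
w3 = Jw2 = (88, -40)
The requested component of w3 is -40.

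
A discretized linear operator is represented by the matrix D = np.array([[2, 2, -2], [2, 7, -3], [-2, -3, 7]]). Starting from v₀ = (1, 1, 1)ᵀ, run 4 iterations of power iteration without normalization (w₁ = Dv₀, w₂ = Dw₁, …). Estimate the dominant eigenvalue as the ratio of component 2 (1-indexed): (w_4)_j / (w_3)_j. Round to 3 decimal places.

w1 = Dv₀ = (2·1 + 2·1 + (-2)·1; 2·1 + 7·1 + (-3)·1; (-2)·1 + (-3)·1 + 7·1) = (2, 6, 2)
w2 = Dw1 = (2·2 + 2·6 + (-2)·2; 2·2 + 7·6 + (-3)·2; (-2)·2 + (-3)·6 + 7·2) = (12, 40, -8)
w3 = Dw2 = (120, 328, -200)
w4 = Dw3 = (1296, 3136, -2624)
Ratio at component: 3136 / 328 = 9.561

λ ≈ 9.561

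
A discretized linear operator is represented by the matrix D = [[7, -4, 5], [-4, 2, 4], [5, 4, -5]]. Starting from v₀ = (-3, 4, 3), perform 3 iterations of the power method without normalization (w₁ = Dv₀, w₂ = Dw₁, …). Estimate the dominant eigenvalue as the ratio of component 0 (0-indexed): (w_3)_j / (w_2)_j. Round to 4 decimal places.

λ ≈ 6.8409

w1 = Dv₀ = (-22, 32, -14)
w2 = Dw1 = (-352, 96, 88)
w3 = Dw2 = (-2408, 1952, -1816)
Ratio at component: -2408 / -352 = 6.8409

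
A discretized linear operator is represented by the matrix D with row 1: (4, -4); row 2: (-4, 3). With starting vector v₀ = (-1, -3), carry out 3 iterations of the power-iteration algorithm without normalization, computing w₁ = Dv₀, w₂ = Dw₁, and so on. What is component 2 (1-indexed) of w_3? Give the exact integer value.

w1 = Dv₀ = (8, -5)
w2 = Dw1 = (52, -47)
w3 = Dw2 = (396, -349)
The requested component of w3 is -349.

-349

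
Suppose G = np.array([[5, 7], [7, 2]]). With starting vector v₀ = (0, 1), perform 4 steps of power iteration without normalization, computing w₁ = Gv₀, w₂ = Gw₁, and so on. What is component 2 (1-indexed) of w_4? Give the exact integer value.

5210

w1 = Gv₀ = (5·0 + 7·1; 7·0 + 2·1) = (7, 2)
w2 = Gw1 = (5·7 + 7·2; 7·7 + 2·2) = (49, 53)
w3 = Gw2 = (616, 449)
w4 = Gw3 = (6223, 5210)
The requested component of w4 is 5210.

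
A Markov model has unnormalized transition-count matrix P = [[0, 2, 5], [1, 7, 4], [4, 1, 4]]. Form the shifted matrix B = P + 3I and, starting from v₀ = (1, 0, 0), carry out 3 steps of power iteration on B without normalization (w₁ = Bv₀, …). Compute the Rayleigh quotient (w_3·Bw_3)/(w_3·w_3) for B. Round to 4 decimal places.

B = P + 3I has rows (3, 2, 5); (1, 10, 4); (4, 1, 7)
w1 = Bv₀ = (3, 1, 4)
w2 = Bw1 = (31, 29, 41)
w3 = Bw2 = (356, 485, 440)
Bw3 = (4238, 6966, 4989)
w3·Bw3 = 7082398; w3·w3 = 555561; μ ≈ 7082398/555561 = 12.7482

μ ≈ 12.7482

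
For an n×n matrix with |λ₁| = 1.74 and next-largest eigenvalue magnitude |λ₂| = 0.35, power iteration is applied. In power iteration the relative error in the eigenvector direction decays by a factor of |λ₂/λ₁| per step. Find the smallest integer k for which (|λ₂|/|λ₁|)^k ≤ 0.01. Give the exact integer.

3

|λ₂/λ₁| = 0.35/1.74 = 0.20115
Need k ≥ ln(0.01) / ln(0.20115) = -4.6052 / -1.6037 ≈ 2.872
Smallest integer k satisfying the bound: 3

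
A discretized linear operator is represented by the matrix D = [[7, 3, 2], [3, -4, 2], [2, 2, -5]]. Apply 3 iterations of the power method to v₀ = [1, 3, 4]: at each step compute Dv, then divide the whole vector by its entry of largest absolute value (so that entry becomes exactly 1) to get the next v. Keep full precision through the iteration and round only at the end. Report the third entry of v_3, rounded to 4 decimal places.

Dv0 = (24.00000, -1.00000, -12.00000); divide by 24.00000 → v1 = (1.00000, -0.04167, -0.50000)
Dv1 = (5.87500, 2.16667, 4.41667); divide by 5.87500 → v2 = (1.00000, 0.36879, 0.75177)
Dv2 = (9.60993, 3.02837, -1.02128); divide by 9.60993 → v3 = (1.00000, 0.31513, -0.10627)
Requested entry of v3: -144/1355 = -0.1063

-0.1063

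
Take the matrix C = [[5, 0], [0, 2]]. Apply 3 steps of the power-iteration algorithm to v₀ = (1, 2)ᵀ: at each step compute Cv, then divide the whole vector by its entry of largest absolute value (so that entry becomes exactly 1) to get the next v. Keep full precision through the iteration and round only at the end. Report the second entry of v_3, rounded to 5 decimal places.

Cv0 = (5.000000, 4.000000); divide by 5.000000 → v1 = (1.000000, 0.800000)
Cv1 = (5.000000, 1.600000); divide by 5.000000 → v2 = (1.000000, 0.320000)
Cv2 = (5.000000, 0.640000); divide by 5.000000 → v3 = (1.000000, 0.128000)
Requested entry of v3: 16/125 = 0.12800

0.12800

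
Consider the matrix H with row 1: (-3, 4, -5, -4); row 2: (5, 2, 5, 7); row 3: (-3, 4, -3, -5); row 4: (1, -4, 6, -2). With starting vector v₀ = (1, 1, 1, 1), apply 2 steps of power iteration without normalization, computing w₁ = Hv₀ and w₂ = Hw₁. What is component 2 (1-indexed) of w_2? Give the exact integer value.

-30

w1 = Hv₀ = ((-3)·1 + 4·1 + (-5)·1 + (-4)·1; 5·1 + 2·1 + 5·1 + 7·1; (-3)·1 + 4·1 + (-3)·1 + (-5)·1; 1·1 + (-4)·1 + 6·1 + (-2)·1) = (-8, 19, -7, 1)
w2 = Hw1 = ((-3)·(-8) + 4·19 + (-5)·(-7) + (-4)·1; 5·(-8) + 2·19 + 5·(-7) + 7·1; (-3)·(-8) + 4·19 + (-3)·(-7) + (-5)·1; 1·(-8) + (-4)·19 + 6·(-7) + (-2)·1) = (131, -30, 116, -128)
The requested component of w2 is -30.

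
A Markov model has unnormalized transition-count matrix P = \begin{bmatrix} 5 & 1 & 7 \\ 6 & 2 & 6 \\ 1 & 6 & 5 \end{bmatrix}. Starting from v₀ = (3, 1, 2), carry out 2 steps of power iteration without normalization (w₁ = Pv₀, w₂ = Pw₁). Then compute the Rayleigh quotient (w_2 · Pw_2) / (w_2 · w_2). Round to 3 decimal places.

12.825

w1 = Pv₀ = (5·3 + 1·1 + 7·2; 6·3 + 2·1 + 6·2; 1·3 + 6·1 + 5·2) = (30, 32, 19)
w2 = Pw1 = (5·30 + 1·32 + 7·19; 6·30 + 2·32 + 6·19; 1·30 + 6·32 + 5·19) = (315, 358, 317)
Pw2 = (4152, 4508, 4048)
w2·Pw2 = 315·4152 + 358·4508 + 317·4048 = 4204960; w2·w2 = 315·315 + 358·358 + 317·317 = 327878
λ ≈ 4204960/327878 = 12.825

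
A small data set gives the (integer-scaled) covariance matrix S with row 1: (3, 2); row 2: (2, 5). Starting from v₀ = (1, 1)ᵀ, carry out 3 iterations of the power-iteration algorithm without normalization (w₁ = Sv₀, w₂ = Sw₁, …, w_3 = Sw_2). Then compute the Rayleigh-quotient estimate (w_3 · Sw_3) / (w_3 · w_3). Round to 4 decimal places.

w1 = Sv₀ = (5, 7)
w2 = Sw1 = (29, 45)
w3 = Sw2 = (177, 283)
Sw3 = (1097, 1769)
w3·Sw3 = 177·1097 + 283·1769 = 694796; w3·w3 = 177·177 + 283·283 = 111418
λ ≈ 694796/111418 = 6.2359

λ ≈ 6.2359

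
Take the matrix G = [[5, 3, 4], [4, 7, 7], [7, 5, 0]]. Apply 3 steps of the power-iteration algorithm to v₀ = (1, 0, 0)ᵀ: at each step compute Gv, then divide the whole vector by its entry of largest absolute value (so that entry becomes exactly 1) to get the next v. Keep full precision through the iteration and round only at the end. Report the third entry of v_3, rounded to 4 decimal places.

Gv0 = (5.00000, 4.00000, 7.00000); divide by 7.00000 → v1 = (0.71429, 0.57143, 1.00000)
Gv1 = (9.28571, 13.85714, 7.85714); divide by 13.85714 → v2 = (0.67010, 1.00000, 0.56701)
Gv2 = (8.61856, 13.64948, 9.69072); divide by 13.64948 → v3 = (0.63142, 1.00000, 0.70997)
Requested entry of v3: 940/1324 = 0.7100

0.7100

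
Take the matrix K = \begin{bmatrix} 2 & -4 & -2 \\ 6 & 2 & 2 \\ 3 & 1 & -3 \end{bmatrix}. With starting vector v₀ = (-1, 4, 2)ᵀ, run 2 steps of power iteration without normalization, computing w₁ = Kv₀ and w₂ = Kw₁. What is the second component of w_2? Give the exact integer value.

w1 = Kv₀ = (2·(-1) + (-4)·4 + (-2)·2; 6·(-1) + 2·4 + 2·2; 3·(-1) + 1·4 + (-3)·2) = (-22, 6, -5)
w2 = Kw1 = (2·(-22) + (-4)·6 + (-2)·(-5); 6·(-22) + 2·6 + 2·(-5); 3·(-22) + 1·6 + (-3)·(-5)) = (-58, -130, -45)
The requested component of w2 is -130.

-130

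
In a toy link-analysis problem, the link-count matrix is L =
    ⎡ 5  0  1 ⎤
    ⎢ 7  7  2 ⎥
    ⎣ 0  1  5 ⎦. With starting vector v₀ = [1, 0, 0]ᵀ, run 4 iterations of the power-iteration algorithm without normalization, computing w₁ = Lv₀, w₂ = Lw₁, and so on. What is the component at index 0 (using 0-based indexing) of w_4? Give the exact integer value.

779

w1 = Lv₀ = (5·1 + 0·0 + 1·0; 7·1 + 7·0 + 2·0; 0·1 + 1·0 + 5·0) = (5, 7, 0)
w2 = Lw1 = (5·5 + 0·7 + 1·0; 7·5 + 7·7 + 2·0; 0·5 + 1·7 + 5·0) = (25, 84, 7)
w3 = Lw2 = (132, 777, 119)
w4 = Lw3 = (779, 6601, 1372)
The requested component of w4 is 779.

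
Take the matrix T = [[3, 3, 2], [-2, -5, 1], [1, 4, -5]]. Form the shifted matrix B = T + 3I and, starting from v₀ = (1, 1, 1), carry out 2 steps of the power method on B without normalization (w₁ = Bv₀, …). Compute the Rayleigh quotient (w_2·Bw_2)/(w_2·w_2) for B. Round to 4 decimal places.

B = T + 3I has rows (6, 3, 2); (-2, -2, 1); (1, 4, -2)
w1 = Bv₀ = (6·1 + 3·1 + 2·1; (-2)·1 + (-2)·1 + 1·1; 1·1 + 4·1 + (-2)·1) = (11, -3, 3)
w2 = Bw1 = (6·11 + 3·(-3) + 2·3; (-2)·11 + (-2)·(-3) + 1·3; 1·11 + 4·(-3) + (-2)·3) = (63, -13, -7)
Bw2 = (325, -107, 25)
w2·Bw2 = 21691; w2·w2 = 4187; μ ≈ 21691/4187 = 5.1806

5.1806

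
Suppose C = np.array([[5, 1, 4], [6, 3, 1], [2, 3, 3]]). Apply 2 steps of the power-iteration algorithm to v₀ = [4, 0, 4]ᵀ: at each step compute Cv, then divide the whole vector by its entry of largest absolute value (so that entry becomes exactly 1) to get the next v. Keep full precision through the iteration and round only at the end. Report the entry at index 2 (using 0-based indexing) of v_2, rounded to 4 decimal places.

Cv0 = (36.00000, 28.00000, 20.00000); divide by 36.00000 → v1 = (1.00000, 0.77778, 0.55556)
Cv1 = (8.00000, 8.88889, 6.00000); divide by 8.88889 → v2 = (0.90000, 1.00000, 0.67500)
Requested entry of v2: 216/320 = 0.6750

0.6750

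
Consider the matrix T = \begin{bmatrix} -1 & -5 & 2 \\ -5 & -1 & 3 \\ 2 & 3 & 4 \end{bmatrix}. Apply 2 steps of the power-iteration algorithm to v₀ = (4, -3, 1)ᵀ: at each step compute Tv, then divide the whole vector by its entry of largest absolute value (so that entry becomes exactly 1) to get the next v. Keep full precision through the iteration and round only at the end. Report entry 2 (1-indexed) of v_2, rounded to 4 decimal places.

-0.6667

Tv0 = (13.00000, -14.00000, 3.00000); divide by -14.00000 → v1 = (-0.92857, 1.00000, -0.21429)
Tv1 = (-4.50000, 3.00000, 0.28571); divide by -4.50000 → v2 = (1.00000, -0.66667, -0.06349)
Requested entry of v2: -42/63 = -0.6667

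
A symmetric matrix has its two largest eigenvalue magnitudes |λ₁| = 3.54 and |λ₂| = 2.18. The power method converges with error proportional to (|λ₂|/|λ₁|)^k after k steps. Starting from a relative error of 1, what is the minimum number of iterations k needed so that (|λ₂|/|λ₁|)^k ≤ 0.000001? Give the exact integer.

|λ₂/λ₁| = 2.18/3.54 = 0.61582
Need k ≥ ln(0.000001) / ln(0.61582) = -13.8155 / -0.4848 ≈ 28.497
Smallest integer k satisfying the bound: 29

29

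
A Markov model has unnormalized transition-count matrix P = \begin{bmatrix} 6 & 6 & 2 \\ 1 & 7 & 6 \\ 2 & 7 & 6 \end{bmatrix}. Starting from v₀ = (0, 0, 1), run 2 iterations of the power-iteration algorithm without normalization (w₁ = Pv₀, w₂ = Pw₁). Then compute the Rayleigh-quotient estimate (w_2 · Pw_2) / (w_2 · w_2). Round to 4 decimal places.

14.6678

w1 = Pv₀ = (6·0 + 6·0 + 2·1; 1·0 + 7·0 + 6·1; 2·0 + 7·0 + 6·1) = (2, 6, 6)
w2 = Pw1 = (6·2 + 6·6 + 2·6; 1·2 + 7·6 + 6·6; 2·2 + 7·6 + 6·6) = (60, 80, 82)
Pw2 = (1004, 1112, 1172)
w2·Pw2 = 60·1004 + 80·1112 + 82·1172 = 245304; w2·w2 = 60·60 + 80·80 + 82·82 = 16724
λ ≈ 245304/16724 = 14.6678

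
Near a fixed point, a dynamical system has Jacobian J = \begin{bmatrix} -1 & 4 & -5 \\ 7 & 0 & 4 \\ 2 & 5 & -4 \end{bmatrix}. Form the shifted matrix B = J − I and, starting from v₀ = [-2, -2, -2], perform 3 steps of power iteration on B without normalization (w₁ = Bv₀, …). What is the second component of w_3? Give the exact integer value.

-822

B = J − I has rows (-2, 4, -5); (7, -1, 4); (2, 5, -5)
w1 = Bv₀ = ((-2)·(-2) + 4·(-2) + (-5)·(-2); 7·(-2) + (-1)·(-2) + 4·(-2); 2·(-2) + 5·(-2) + (-5)·(-2)) = (6, -20, -4)
w2 = Bw1 = ((-2)·6 + 4·(-20) + (-5)·(-4); 7·6 + (-1)·(-20) + 4·(-4); 2·6 + 5·(-20) + (-5)·(-4)) = (-72, 46, -68)
w3 = Bw2 = (668, -822, 426)
Requested component of w3: -822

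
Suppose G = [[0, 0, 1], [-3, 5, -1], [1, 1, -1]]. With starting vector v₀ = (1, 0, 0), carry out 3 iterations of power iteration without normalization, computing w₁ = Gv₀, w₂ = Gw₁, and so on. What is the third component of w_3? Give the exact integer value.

-11

w1 = Gv₀ = (0·1 + 0·0 + 1·0; (-3)·1 + 5·0 + (-1)·0; 1·1 + 1·0 + (-1)·0) = (0, -3, 1)
w2 = Gw1 = (0·0 + 0·(-3) + 1·1; (-3)·0 + 5·(-3) + (-1)·1; 1·0 + 1·(-3) + (-1)·1) = (1, -16, -4)
w3 = Gw2 = (-4, -79, -11)
The requested component of w3 is -11.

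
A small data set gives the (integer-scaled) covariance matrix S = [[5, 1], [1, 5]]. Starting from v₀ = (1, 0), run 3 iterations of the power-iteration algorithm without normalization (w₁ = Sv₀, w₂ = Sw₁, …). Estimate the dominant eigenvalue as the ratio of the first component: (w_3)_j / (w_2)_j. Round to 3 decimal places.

λ ≈ 5.385

w1 = Sv₀ = (5, 1)
w2 = Sw1 = (26, 10)
w3 = Sw2 = (140, 76)
Ratio at component: 140 / 26 = 5.385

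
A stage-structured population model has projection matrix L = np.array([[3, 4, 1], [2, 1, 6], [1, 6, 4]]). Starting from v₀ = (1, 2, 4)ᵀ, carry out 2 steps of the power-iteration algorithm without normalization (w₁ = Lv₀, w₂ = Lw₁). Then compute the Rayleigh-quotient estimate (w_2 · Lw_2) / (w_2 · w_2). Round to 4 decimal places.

λ ≈ 9.6601

w1 = Lv₀ = (15, 28, 29)
w2 = Lw1 = (186, 232, 299)
Lw2 = (1785, 2398, 2774)
w2·Lw2 = 186·1785 + 232·2398 + 299·2774 = 1717772; w2·w2 = 186·186 + 232·232 + 299·299 = 177821
λ ≈ 1717772/177821 = 9.6601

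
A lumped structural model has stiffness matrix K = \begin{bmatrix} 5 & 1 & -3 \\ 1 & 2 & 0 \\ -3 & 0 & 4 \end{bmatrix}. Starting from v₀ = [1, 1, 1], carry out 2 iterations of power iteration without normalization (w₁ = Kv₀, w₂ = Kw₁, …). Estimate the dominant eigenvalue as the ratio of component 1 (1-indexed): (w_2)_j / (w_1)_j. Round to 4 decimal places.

5.0000

w1 = Kv₀ = (5·1 + 1·1 + (-3)·1; 1·1 + 2·1 + 0·1; (-3)·1 + 0·1 + 4·1) = (3, 3, 1)
w2 = Kw1 = (5·3 + 1·3 + (-3)·1; 1·3 + 2·3 + 0·1; (-3)·3 + 0·3 + 4·1) = (15, 9, -5)
Ratio at component: 15 / 3 = 5.0000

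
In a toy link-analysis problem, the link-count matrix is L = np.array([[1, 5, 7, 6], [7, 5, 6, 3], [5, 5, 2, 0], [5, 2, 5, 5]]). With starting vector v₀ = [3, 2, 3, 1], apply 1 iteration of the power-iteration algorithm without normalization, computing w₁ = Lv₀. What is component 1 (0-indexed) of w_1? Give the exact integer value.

w1 = Lv₀ = (1·3 + 5·2 + 7·3 + 6·1; 7·3 + 5·2 + 6·3 + 3·1; 5·3 + 5·2 + 2·3 + 0·1; 5·3 + 2·2 + 5·3 + 5·1) = (40, 52, 31, 39)
The requested component of w1 is 52.

52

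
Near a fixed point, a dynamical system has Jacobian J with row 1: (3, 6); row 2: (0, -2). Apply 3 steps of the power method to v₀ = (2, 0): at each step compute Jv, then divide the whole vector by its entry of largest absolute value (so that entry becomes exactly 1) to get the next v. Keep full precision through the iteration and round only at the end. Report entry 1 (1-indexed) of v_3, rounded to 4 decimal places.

1.0000

Jv0 = (6.00000, 0.00000); divide by 6.00000 → v1 = (1.00000, 0.00000)
Jv1 = (3.00000, 0.00000); divide by 3.00000 → v2 = (1.00000, 0.00000)
Jv2 = (3.00000, 0.00000); divide by 3.00000 → v3 = (1.00000, 0.00000)
Requested entry of v3: 54/54 = 1.0000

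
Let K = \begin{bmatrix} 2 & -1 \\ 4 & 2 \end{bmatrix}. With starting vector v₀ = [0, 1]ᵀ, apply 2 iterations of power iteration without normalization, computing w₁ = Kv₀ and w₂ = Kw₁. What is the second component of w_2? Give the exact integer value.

0

w1 = Kv₀ = (-1, 2)
w2 = Kw1 = (-4, 0)
The requested component of w2 is 0.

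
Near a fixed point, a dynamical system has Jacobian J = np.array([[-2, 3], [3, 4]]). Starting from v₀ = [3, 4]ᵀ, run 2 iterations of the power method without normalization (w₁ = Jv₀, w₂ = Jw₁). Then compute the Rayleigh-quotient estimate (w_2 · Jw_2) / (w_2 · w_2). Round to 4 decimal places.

λ ≈ 5.1619

w1 = Jv₀ = ((-2)·3 + 3·4; 3·3 + 4·4) = (6, 25)
w2 = Jw1 = ((-2)·6 + 3·25; 3·6 + 4·25) = (63, 118)
Jw2 = (228, 661)
w2·Jw2 = 63·228 + 118·661 = 92362; w2·w2 = 63·63 + 118·118 = 17893
λ ≈ 92362/17893 = 5.1619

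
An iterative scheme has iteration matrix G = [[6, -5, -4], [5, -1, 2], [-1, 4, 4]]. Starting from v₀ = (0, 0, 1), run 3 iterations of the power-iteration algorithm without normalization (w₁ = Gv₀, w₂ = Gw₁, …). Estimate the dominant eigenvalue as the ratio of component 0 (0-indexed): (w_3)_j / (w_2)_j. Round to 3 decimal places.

λ ≈ 6.840

w1 = Gv₀ = (6·0 + (-5)·0 + (-4)·1; 5·0 + (-1)·0 + 2·1; (-1)·0 + 4·0 + 4·1) = (-4, 2, 4)
w2 = Gw1 = (6·(-4) + (-5)·2 + (-4)·4; 5·(-4) + (-1)·2 + 2·4; (-1)·(-4) + 4·2 + 4·4) = (-50, -14, 28)
w3 = Gw2 = (-342, -180, 106)
Ratio at component: -342 / -50 = 6.840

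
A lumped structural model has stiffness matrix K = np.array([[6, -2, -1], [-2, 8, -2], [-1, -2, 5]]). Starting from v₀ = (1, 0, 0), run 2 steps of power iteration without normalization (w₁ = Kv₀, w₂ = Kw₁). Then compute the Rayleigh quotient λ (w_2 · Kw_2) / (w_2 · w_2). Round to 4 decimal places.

w1 = Kv₀ = (6·1 + (-2)·0 + (-1)·0; (-2)·1 + 8·0 + (-2)·0; (-1)·1 + (-2)·0 + 5·0) = (6, -2, -1)
w2 = Kw1 = (6·6 + (-2)·(-2) + (-1)·(-1); (-2)·6 + 8·(-2) + (-2)·(-1); (-1)·6 + (-2)·(-2) + 5·(-1)) = (41, -26, -7)
Kw2 = (305, -276, -24)
w2·Kw2 = 41·305 + (-26)·(-276) + (-7)·(-24) = 19849; w2·w2 = 41·41 + (-26)·(-26) + (-7)·(-7) = 2406
λ ≈ 19849/2406 = 8.2498

λ ≈ 8.2498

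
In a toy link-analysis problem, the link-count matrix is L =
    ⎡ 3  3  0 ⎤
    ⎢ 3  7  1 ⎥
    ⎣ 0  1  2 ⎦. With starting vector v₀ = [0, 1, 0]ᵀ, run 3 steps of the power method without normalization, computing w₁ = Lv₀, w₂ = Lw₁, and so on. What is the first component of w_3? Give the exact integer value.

267

w1 = Lv₀ = (3·0 + 3·1 + 0·0; 3·0 + 7·1 + 1·0; 0·0 + 1·1 + 2·0) = (3, 7, 1)
w2 = Lw1 = (3·3 + 3·7 + 0·1; 3·3 + 7·7 + 1·1; 0·3 + 1·7 + 2·1) = (30, 59, 9)
w3 = Lw2 = (267, 512, 77)
The requested component of w3 is 267.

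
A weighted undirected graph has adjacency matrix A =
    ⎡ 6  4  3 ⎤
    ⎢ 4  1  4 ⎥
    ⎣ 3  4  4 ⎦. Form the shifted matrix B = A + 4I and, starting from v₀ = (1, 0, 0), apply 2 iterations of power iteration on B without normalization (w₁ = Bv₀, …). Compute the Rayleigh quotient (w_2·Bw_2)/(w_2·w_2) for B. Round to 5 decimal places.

B = A + 4I has rows (10, 4, 3); (4, 5, 4); (3, 4, 8)
w1 = Bv₀ = (10, 4, 3)
w2 = Bw1 = (125, 72, 70)
Bw2 = (1748, 1140, 1223)
w2·Bw2 = 386190; w2·w2 = 25709; μ ≈ 386190/25709 = 15.02159

15.02159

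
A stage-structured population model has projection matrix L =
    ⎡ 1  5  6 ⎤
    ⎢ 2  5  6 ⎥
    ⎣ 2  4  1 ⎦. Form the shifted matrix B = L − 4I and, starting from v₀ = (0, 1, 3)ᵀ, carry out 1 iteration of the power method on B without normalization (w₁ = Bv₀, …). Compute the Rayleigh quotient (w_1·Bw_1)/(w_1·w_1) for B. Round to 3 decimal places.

μ ≈ -0.122

B = L − 4I has rows (-3, 5, 6); (2, 1, 6); (2, 4, -3)
w1 = Bv₀ = ((-3)·0 + 5·1 + 6·3; 2·0 + 1·1 + 6·3; 2·0 + 4·1 + (-3)·3) = (23, 19, -5)
Bw1 = (-4, 35, 137)
w1·Bw1 = -112; w1·w1 = 915; μ ≈ -112/915 = -0.122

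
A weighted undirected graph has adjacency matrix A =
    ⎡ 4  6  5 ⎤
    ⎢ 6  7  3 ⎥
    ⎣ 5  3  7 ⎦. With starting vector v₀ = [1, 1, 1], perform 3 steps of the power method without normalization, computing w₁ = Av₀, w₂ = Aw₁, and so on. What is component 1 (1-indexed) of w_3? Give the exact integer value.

w1 = Av₀ = (4·1 + 6·1 + 5·1; 6·1 + 7·1 + 3·1; 5·1 + 3·1 + 7·1) = (15, 16, 15)
w2 = Aw1 = (4·15 + 6·16 + 5·15; 6·15 + 7·16 + 3·15; 5·15 + 3·16 + 7·15) = (231, 247, 228)
w3 = Aw2 = (3546, 3799, 3492)
The requested component of w3 is 3546.

3546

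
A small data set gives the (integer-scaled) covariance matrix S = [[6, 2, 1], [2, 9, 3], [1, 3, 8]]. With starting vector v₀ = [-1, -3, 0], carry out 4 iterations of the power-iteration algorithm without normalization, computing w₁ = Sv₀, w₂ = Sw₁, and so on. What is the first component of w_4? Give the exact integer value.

-19715

w1 = Sv₀ = (6·(-1) + 2·(-3) + 1·0; 2·(-1) + 9·(-3) + 3·0; 1·(-1) + 3·(-3) + 8·0) = (-12, -29, -10)
w2 = Sw1 = (6·(-12) + 2·(-29) + 1·(-10); 2·(-12) + 9·(-29) + 3·(-10); 1·(-12) + 3·(-29) + 8·(-10)) = (-140, -315, -179)
w3 = Sw2 = (-1649, -3652, -2517)
w4 = Sw3 = (-19715, -43717, -32741)
The requested component of w4 is -19715.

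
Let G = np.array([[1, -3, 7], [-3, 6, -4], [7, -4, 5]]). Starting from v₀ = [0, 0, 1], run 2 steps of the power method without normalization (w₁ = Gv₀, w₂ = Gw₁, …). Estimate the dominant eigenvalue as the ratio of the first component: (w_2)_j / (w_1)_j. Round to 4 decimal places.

7.7143

w1 = Gv₀ = (1·0 + (-3)·0 + 7·1; (-3)·0 + 6·0 + (-4)·1; 7·0 + (-4)·0 + 5·1) = (7, -4, 5)
w2 = Gw1 = (1·7 + (-3)·(-4) + 7·5; (-3)·7 + 6·(-4) + (-4)·5; 7·7 + (-4)·(-4) + 5·5) = (54, -65, 90)
Ratio at component: 54 / 7 = 7.7143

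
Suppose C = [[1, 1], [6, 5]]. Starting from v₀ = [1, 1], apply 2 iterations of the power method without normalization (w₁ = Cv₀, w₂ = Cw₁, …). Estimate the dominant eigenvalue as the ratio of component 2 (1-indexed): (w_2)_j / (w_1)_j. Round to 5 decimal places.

w1 = Cv₀ = (1·1 + 1·1; 6·1 + 5·1) = (2, 11)
w2 = Cw1 = (1·2 + 1·11; 6·2 + 5·11) = (13, 67)
Ratio at component: 67 / 11 = 6.09091

λ ≈ 6.09091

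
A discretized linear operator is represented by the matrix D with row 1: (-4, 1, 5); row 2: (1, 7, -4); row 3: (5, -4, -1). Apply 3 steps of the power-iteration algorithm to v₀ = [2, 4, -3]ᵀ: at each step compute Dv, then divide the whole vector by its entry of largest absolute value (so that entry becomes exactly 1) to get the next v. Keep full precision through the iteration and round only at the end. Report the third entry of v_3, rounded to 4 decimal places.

Dv0 = (-19.00000, 42.00000, -3.00000); divide by 42.00000 → v1 = (-0.45238, 1.00000, -0.07143)
Dv1 = (2.45238, 6.83333, -6.19048); divide by 6.83333 → v2 = (0.35889, 1.00000, -0.90592)
Dv2 = (-4.96516, 10.98258, -1.29965); divide by 10.98258 → v3 = (-0.45209, 1.00000, -0.11834)
Requested entry of v3: -373/3152 = -0.1183

-0.1183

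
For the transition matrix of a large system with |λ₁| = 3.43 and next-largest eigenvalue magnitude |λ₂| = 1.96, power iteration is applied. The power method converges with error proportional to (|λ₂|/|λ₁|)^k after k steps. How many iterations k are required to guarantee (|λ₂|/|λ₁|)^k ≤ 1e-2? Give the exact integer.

|λ₂/λ₁| = 1.96/3.43 = 0.57143
Need k ≥ ln(1e-2) / ln(0.57143) = -4.6052 / -0.5596 ≈ 8.229
Smallest integer k satisfying the bound: 9

9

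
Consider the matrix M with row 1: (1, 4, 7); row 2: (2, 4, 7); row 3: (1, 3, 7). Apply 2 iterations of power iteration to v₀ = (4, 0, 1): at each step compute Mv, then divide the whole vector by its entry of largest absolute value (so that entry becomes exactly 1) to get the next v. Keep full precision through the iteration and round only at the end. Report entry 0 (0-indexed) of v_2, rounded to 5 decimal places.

Mv0 = (11.000000, 15.000000, 11.000000); divide by 15.000000 → v1 = (0.733333, 1.000000, 0.733333)
Mv1 = (9.866667, 10.600000, 8.866667); divide by 10.600000 → v2 = (0.930818, 1.000000, 0.836478)
Requested entry of v2: 148/159 = 0.93082

0.93082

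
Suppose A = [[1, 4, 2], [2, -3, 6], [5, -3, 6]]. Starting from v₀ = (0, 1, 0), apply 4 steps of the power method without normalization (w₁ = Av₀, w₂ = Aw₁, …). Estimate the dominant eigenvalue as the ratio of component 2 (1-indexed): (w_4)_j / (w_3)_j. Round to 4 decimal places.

w1 = Av₀ = (1·0 + 4·1 + 2·0; 2·0 + (-3)·1 + 6·0; 5·0 + (-3)·1 + 6·0) = (4, -3, -3)
w2 = Aw1 = (1·4 + 4·(-3) + 2·(-3); 2·4 + (-3)·(-3) + 6·(-3); 5·4 + (-3)·(-3) + 6·(-3)) = (-14, -1, 11)
w3 = Aw2 = (4, 41, -1)
w4 = Aw3 = (166, -121, -109)
Ratio at component: -121 / 41 = -2.9512

-2.9512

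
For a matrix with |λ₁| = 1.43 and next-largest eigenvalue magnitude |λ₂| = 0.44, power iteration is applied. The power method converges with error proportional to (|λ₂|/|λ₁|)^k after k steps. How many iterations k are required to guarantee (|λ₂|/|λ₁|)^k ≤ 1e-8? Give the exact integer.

16

|λ₂/λ₁| = 0.44/1.43 = 0.30769
Need k ≥ ln(1e-8) / ln(0.30769) = -18.4207 / -1.1787 ≈ 15.629
Smallest integer k satisfying the bound: 16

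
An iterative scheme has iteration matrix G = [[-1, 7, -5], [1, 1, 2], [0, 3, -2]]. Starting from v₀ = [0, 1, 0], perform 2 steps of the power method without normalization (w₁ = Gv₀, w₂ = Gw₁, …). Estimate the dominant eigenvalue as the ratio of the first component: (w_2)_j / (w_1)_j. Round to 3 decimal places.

w1 = Gv₀ = (7, 1, 3)
w2 = Gw1 = (-15, 14, -3)
Ratio at component: -15 / 7 = -2.143

λ ≈ -2.143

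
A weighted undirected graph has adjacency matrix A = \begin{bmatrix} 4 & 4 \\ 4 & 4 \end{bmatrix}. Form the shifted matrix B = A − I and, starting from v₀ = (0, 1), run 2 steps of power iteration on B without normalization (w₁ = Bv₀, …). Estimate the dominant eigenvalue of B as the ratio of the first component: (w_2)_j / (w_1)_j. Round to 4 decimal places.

6.0000

B = A − I has rows (3, 4); (4, 3)
w1 = Bv₀ = (3·0 + 4·1; 4·0 + 3·1) = (4, 3)
w2 = Bw1 = (3·4 + 4·3; 4·4 + 3·3) = (24, 25)
Ratio: 24/4 = 6.0000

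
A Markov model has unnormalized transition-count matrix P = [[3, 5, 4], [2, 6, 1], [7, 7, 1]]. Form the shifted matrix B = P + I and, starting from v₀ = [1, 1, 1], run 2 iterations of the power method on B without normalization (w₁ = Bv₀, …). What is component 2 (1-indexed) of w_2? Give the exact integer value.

B = P + I has rows (4, 5, 4); (2, 7, 1); (7, 7, 2)
w1 = Bv₀ = (4·1 + 5·1 + 4·1; 2·1 + 7·1 + 1·1; 7·1 + 7·1 + 2·1) = (13, 10, 16)
w2 = Bw1 = (4·13 + 5·10 + 4·16; 2·13 + 7·10 + 1·16; 7·13 + 7·10 + 2·16) = (166, 112, 193)
Requested component of w2: 112

112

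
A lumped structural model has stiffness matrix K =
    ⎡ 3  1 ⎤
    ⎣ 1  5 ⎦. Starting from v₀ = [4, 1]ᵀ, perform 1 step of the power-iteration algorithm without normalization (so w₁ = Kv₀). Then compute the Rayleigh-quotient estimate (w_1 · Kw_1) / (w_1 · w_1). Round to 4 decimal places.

w1 = Kv₀ = (3·4 + 1·1; 1·4 + 5·1) = (13, 9)
Kw1 = (48, 58)
w1·Kw1 = 13·48 + 9·58 = 1146; w1·w1 = 13·13 + 9·9 = 250
λ ≈ 1146/250 = 4.5840

λ ≈ 4.5840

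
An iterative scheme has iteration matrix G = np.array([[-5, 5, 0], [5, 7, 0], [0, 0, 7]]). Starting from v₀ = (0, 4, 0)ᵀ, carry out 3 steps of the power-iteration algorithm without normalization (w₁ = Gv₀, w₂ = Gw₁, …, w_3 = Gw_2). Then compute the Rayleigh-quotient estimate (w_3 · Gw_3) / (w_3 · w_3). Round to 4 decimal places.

8.3853

w1 = Gv₀ = ((-5)·0 + 5·4 + 0·0; 5·0 + 7·4 + 0·0; 0·0 + 0·4 + 7·0) = (20, 28, 0)
w2 = Gw1 = ((-5)·20 + 5·28 + 0·0; 5·20 + 7·28 + 0·0; 0·20 + 0·28 + 7·0) = (40, 296, 0)
w3 = Gw2 = (1280, 2272, 0)
Gw3 = (4960, 22304, 0)
w3·Gw3 = 1280·4960 + 2272·22304 + 0·0 = 57023488; w3·w3 = 1280·1280 + 2272·2272 + 0·0 = 6800384
λ ≈ 57023488/6800384 = 8.3853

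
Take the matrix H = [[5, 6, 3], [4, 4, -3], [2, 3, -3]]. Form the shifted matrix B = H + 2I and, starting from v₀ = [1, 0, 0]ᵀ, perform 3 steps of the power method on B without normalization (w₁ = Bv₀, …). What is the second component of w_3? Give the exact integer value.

B = H + 2I has rows (7, 6, 3); (4, 6, -3); (2, 3, -1)
w1 = Bv₀ = (7·1 + 6·0 + 3·0; 4·1 + 6·0 + (-3)·0; 2·1 + 3·0 + (-1)·0) = (7, 4, 2)
w2 = Bw1 = (7·7 + 6·4 + 3·2; 4·7 + 6·4 + (-3)·2; 2·7 + 3·4 + (-1)·2) = (79, 46, 24)
w3 = Bw2 = (901, 520, 272)
Requested component of w3: 520

520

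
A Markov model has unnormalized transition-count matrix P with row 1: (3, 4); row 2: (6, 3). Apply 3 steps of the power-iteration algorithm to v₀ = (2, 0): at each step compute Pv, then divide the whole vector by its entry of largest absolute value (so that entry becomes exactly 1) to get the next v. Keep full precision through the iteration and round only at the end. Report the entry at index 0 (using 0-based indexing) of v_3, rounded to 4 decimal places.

0.7941

Pv0 = (6.00000, 12.00000); divide by 12.00000 → v1 = (0.50000, 1.00000)
Pv1 = (5.50000, 6.00000); divide by 6.00000 → v2 = (0.91667, 1.00000)
Pv2 = (6.75000, 8.50000); divide by 8.50000 → v3 = (0.79412, 1.00000)
Requested entry of v3: 486/612 = 0.7941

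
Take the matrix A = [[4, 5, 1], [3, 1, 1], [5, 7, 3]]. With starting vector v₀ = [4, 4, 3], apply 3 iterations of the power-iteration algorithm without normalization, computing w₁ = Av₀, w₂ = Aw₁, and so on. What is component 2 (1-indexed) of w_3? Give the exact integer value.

1616

w1 = Av₀ = (4·4 + 5·4 + 1·3; 3·4 + 1·4 + 1·3; 5·4 + 7·4 + 3·3) = (39, 19, 57)
w2 = Aw1 = (4·39 + 5·19 + 1·57; 3·39 + 1·19 + 1·57; 5·39 + 7·19 + 3·57) = (308, 193, 499)
w3 = Aw2 = (2696, 1616, 4388)
The requested component of w3 is 1616.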